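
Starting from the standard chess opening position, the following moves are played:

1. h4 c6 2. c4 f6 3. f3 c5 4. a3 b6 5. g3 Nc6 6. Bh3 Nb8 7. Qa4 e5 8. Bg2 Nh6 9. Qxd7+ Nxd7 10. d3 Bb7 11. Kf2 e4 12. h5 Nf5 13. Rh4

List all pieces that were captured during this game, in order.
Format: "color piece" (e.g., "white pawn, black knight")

Tracking captures:
  Qxd7+: captured black pawn
  Nxd7: captured white queen

black pawn, white queen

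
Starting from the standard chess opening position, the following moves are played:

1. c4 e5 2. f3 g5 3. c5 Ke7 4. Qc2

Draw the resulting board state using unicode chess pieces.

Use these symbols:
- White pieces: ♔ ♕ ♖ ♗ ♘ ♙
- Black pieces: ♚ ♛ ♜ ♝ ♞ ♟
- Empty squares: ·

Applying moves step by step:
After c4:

♜ ♞ ♝ ♛ ♚ ♝ ♞ ♜
♟ ♟ ♟ ♟ ♟ ♟ ♟ ♟
· · · · · · · ·
· · · · · · · ·
· · ♙ · · · · ·
· · · · · · · ·
♙ ♙ · ♙ ♙ ♙ ♙ ♙
♖ ♘ ♗ ♕ ♔ ♗ ♘ ♖


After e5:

♜ ♞ ♝ ♛ ♚ ♝ ♞ ♜
♟ ♟ ♟ ♟ · ♟ ♟ ♟
· · · · · · · ·
· · · · ♟ · · ·
· · ♙ · · · · ·
· · · · · · · ·
♙ ♙ · ♙ ♙ ♙ ♙ ♙
♖ ♘ ♗ ♕ ♔ ♗ ♘ ♖


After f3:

♜ ♞ ♝ ♛ ♚ ♝ ♞ ♜
♟ ♟ ♟ ♟ · ♟ ♟ ♟
· · · · · · · ·
· · · · ♟ · · ·
· · ♙ · · · · ·
· · · · · ♙ · ·
♙ ♙ · ♙ ♙ · ♙ ♙
♖ ♘ ♗ ♕ ♔ ♗ ♘ ♖


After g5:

♜ ♞ ♝ ♛ ♚ ♝ ♞ ♜
♟ ♟ ♟ ♟ · ♟ · ♟
· · · · · · · ·
· · · · ♟ · ♟ ·
· · ♙ · · · · ·
· · · · · ♙ · ·
♙ ♙ · ♙ ♙ · ♙ ♙
♖ ♘ ♗ ♕ ♔ ♗ ♘ ♖


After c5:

♜ ♞ ♝ ♛ ♚ ♝ ♞ ♜
♟ ♟ ♟ ♟ · ♟ · ♟
· · · · · · · ·
· · ♙ · ♟ · ♟ ·
· · · · · · · ·
· · · · · ♙ · ·
♙ ♙ · ♙ ♙ · ♙ ♙
♖ ♘ ♗ ♕ ♔ ♗ ♘ ♖


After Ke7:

♜ ♞ ♝ ♛ · ♝ ♞ ♜
♟ ♟ ♟ ♟ ♚ ♟ · ♟
· · · · · · · ·
· · ♙ · ♟ · ♟ ·
· · · · · · · ·
· · · · · ♙ · ·
♙ ♙ · ♙ ♙ · ♙ ♙
♖ ♘ ♗ ♕ ♔ ♗ ♘ ♖


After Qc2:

♜ ♞ ♝ ♛ · ♝ ♞ ♜
♟ ♟ ♟ ♟ ♚ ♟ · ♟
· · · · · · · ·
· · ♙ · ♟ · ♟ ·
· · · · · · · ·
· · · · · ♙ · ·
♙ ♙ ♕ ♙ ♙ · ♙ ♙
♖ ♘ ♗ · ♔ ♗ ♘ ♖



  a b c d e f g h
  ─────────────────
8│♜ ♞ ♝ ♛ · ♝ ♞ ♜│8
7│♟ ♟ ♟ ♟ ♚ ♟ · ♟│7
6│· · · · · · · ·│6
5│· · ♙ · ♟ · ♟ ·│5
4│· · · · · · · ·│4
3│· · · · · ♙ · ·│3
2│♙ ♙ ♕ ♙ ♙ · ♙ ♙│2
1│♖ ♘ ♗ · ♔ ♗ ♘ ♖│1
  ─────────────────
  a b c d e f g h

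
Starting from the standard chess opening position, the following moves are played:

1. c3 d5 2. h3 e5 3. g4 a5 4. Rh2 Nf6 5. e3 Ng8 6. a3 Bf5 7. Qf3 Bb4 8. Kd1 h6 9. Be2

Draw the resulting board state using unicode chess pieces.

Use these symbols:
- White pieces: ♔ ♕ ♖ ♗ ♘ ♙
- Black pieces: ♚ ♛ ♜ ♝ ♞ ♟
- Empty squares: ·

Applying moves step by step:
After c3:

♜ ♞ ♝ ♛ ♚ ♝ ♞ ♜
♟ ♟ ♟ ♟ ♟ ♟ ♟ ♟
· · · · · · · ·
· · · · · · · ·
· · · · · · · ·
· · ♙ · · · · ·
♙ ♙ · ♙ ♙ ♙ ♙ ♙
♖ ♘ ♗ ♕ ♔ ♗ ♘ ♖


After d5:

♜ ♞ ♝ ♛ ♚ ♝ ♞ ♜
♟ ♟ ♟ · ♟ ♟ ♟ ♟
· · · · · · · ·
· · · ♟ · · · ·
· · · · · · · ·
· · ♙ · · · · ·
♙ ♙ · ♙ ♙ ♙ ♙ ♙
♖ ♘ ♗ ♕ ♔ ♗ ♘ ♖


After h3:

♜ ♞ ♝ ♛ ♚ ♝ ♞ ♜
♟ ♟ ♟ · ♟ ♟ ♟ ♟
· · · · · · · ·
· · · ♟ · · · ·
· · · · · · · ·
· · ♙ · · · · ♙
♙ ♙ · ♙ ♙ ♙ ♙ ·
♖ ♘ ♗ ♕ ♔ ♗ ♘ ♖


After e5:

♜ ♞ ♝ ♛ ♚ ♝ ♞ ♜
♟ ♟ ♟ · · ♟ ♟ ♟
· · · · · · · ·
· · · ♟ ♟ · · ·
· · · · · · · ·
· · ♙ · · · · ♙
♙ ♙ · ♙ ♙ ♙ ♙ ·
♖ ♘ ♗ ♕ ♔ ♗ ♘ ♖


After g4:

♜ ♞ ♝ ♛ ♚ ♝ ♞ ♜
♟ ♟ ♟ · · ♟ ♟ ♟
· · · · · · · ·
· · · ♟ ♟ · · ·
· · · · · · ♙ ·
· · ♙ · · · · ♙
♙ ♙ · ♙ ♙ ♙ · ·
♖ ♘ ♗ ♕ ♔ ♗ ♘ ♖


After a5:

♜ ♞ ♝ ♛ ♚ ♝ ♞ ♜
· ♟ ♟ · · ♟ ♟ ♟
· · · · · · · ·
♟ · · ♟ ♟ · · ·
· · · · · · ♙ ·
· · ♙ · · · · ♙
♙ ♙ · ♙ ♙ ♙ · ·
♖ ♘ ♗ ♕ ♔ ♗ ♘ ♖


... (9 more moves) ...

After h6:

♜ ♞ · ♛ ♚ · ♞ ♜
· ♟ ♟ · · ♟ ♟ ·
· · · · · · · ♟
♟ · · ♟ ♟ ♝ · ·
· ♝ · · · · ♙ ·
♙ · ♙ · ♙ ♕ · ♙
· ♙ · ♙ · ♙ · ♖
♖ ♘ ♗ ♔ · ♗ ♘ ·


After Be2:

♜ ♞ · ♛ ♚ · ♞ ♜
· ♟ ♟ · · ♟ ♟ ·
· · · · · · · ♟
♟ · · ♟ ♟ ♝ · ·
· ♝ · · · · ♙ ·
♙ · ♙ · ♙ ♕ · ♙
· ♙ · ♙ ♗ ♙ · ♖
♖ ♘ ♗ ♔ · · ♘ ·



  a b c d e f g h
  ─────────────────
8│♜ ♞ · ♛ ♚ · ♞ ♜│8
7│· ♟ ♟ · · ♟ ♟ ·│7
6│· · · · · · · ♟│6
5│♟ · · ♟ ♟ ♝ · ·│5
4│· ♝ · · · · ♙ ·│4
3│♙ · ♙ · ♙ ♕ · ♙│3
2│· ♙ · ♙ ♗ ♙ · ♖│2
1│♖ ♘ ♗ ♔ · · ♘ ·│1
  ─────────────────
  a b c d e f g h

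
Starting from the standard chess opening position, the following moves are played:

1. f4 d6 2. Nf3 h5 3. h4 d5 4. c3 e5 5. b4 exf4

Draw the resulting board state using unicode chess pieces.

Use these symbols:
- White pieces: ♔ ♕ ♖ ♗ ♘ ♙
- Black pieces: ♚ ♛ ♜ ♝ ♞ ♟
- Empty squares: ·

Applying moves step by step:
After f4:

♜ ♞ ♝ ♛ ♚ ♝ ♞ ♜
♟ ♟ ♟ ♟ ♟ ♟ ♟ ♟
· · · · · · · ·
· · · · · · · ·
· · · · · ♙ · ·
· · · · · · · ·
♙ ♙ ♙ ♙ ♙ · ♙ ♙
♖ ♘ ♗ ♕ ♔ ♗ ♘ ♖


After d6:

♜ ♞ ♝ ♛ ♚ ♝ ♞ ♜
♟ ♟ ♟ · ♟ ♟ ♟ ♟
· · · ♟ · · · ·
· · · · · · · ·
· · · · · ♙ · ·
· · · · · · · ·
♙ ♙ ♙ ♙ ♙ · ♙ ♙
♖ ♘ ♗ ♕ ♔ ♗ ♘ ♖


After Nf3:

♜ ♞ ♝ ♛ ♚ ♝ ♞ ♜
♟ ♟ ♟ · ♟ ♟ ♟ ♟
· · · ♟ · · · ·
· · · · · · · ·
· · · · · ♙ · ·
· · · · · ♘ · ·
♙ ♙ ♙ ♙ ♙ · ♙ ♙
♖ ♘ ♗ ♕ ♔ ♗ · ♖


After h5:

♜ ♞ ♝ ♛ ♚ ♝ ♞ ♜
♟ ♟ ♟ · ♟ ♟ ♟ ·
· · · ♟ · · · ·
· · · · · · · ♟
· · · · · ♙ · ·
· · · · · ♘ · ·
♙ ♙ ♙ ♙ ♙ · ♙ ♙
♖ ♘ ♗ ♕ ♔ ♗ · ♖


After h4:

♜ ♞ ♝ ♛ ♚ ♝ ♞ ♜
♟ ♟ ♟ · ♟ ♟ ♟ ·
· · · ♟ · · · ·
· · · · · · · ♟
· · · · · ♙ · ♙
· · · · · ♘ · ·
♙ ♙ ♙ ♙ ♙ · ♙ ·
♖ ♘ ♗ ♕ ♔ ♗ · ♖


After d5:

♜ ♞ ♝ ♛ ♚ ♝ ♞ ♜
♟ ♟ ♟ · ♟ ♟ ♟ ·
· · · · · · · ·
· · · ♟ · · · ♟
· · · · · ♙ · ♙
· · · · · ♘ · ·
♙ ♙ ♙ ♙ ♙ · ♙ ·
♖ ♘ ♗ ♕ ♔ ♗ · ♖


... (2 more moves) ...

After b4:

♜ ♞ ♝ ♛ ♚ ♝ ♞ ♜
♟ ♟ ♟ · · ♟ ♟ ·
· · · · · · · ·
· · · ♟ ♟ · · ♟
· ♙ · · · ♙ · ♙
· · ♙ · · ♘ · ·
♙ · · ♙ ♙ · ♙ ·
♖ ♘ ♗ ♕ ♔ ♗ · ♖


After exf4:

♜ ♞ ♝ ♛ ♚ ♝ ♞ ♜
♟ ♟ ♟ · · ♟ ♟ ·
· · · · · · · ·
· · · ♟ · · · ♟
· ♙ · · · ♟ · ♙
· · ♙ · · ♘ · ·
♙ · · ♙ ♙ · ♙ ·
♖ ♘ ♗ ♕ ♔ ♗ · ♖



  a b c d e f g h
  ─────────────────
8│♜ ♞ ♝ ♛ ♚ ♝ ♞ ♜│8
7│♟ ♟ ♟ · · ♟ ♟ ·│7
6│· · · · · · · ·│6
5│· · · ♟ · · · ♟│5
4│· ♙ · · · ♟ · ♙│4
3│· · ♙ · · ♘ · ·│3
2│♙ · · ♙ ♙ · ♙ ·│2
1│♖ ♘ ♗ ♕ ♔ ♗ · ♖│1
  ─────────────────
  a b c d e f g h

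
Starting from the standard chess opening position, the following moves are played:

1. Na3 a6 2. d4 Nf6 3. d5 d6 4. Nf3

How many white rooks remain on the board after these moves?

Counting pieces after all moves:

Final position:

  a b c d e f g h
  ─────────────────
8│♜ ♞ ♝ ♛ ♚ ♝ · ♜│8
7│· ♟ ♟ · ♟ ♟ ♟ ♟│7
6│♟ · · ♟ · ♞ · ·│6
5│· · · ♙ · · · ·│5
4│· · · · · · · ·│4
3│♘ · · · · ♘ · ·│3
2│♙ ♙ ♙ · ♙ ♙ ♙ ♙│2
1│♖ · ♗ ♕ ♔ ♗ · ♖│1
  ─────────────────
  a b c d e f g h


2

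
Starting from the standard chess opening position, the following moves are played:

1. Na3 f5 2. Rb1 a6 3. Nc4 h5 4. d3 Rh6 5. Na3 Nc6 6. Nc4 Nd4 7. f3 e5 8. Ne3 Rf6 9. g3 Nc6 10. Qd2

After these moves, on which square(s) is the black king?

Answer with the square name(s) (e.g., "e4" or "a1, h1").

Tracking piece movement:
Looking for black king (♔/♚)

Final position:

  a b c d e f g h
  ─────────────────
8│♜ · ♝ ♛ ♚ ♝ ♞ ·│8
7│· ♟ ♟ ♟ · · ♟ ·│7
6│♟ · ♞ · · ♜ · ·│6
5│· · · · ♟ ♟ · ♟│5
4│· · · · · · · ·│4
3│· · · ♙ ♘ ♙ ♙ ·│3
2│♙ ♙ ♙ ♕ ♙ · · ♙│2
1│· ♖ ♗ · ♔ ♗ ♘ ♖│1
  ─────────────────
  a b c d e f g h


e8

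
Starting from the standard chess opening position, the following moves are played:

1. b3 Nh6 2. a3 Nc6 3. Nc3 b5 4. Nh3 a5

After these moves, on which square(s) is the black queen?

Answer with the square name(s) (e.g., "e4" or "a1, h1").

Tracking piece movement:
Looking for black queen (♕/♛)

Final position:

  a b c d e f g h
  ─────────────────
8│♜ · ♝ ♛ ♚ ♝ · ♜│8
7│· · ♟ ♟ ♟ ♟ ♟ ♟│7
6│· · ♞ · · · · ♞│6
5│♟ ♟ · · · · · ·│5
4│· · · · · · · ·│4
3│♙ ♙ ♘ · · · · ♘│3
2│· · ♙ ♙ ♙ ♙ ♙ ♙│2
1│♖ · ♗ ♕ ♔ ♗ · ♖│1
  ─────────────────
  a b c d e f g h


d8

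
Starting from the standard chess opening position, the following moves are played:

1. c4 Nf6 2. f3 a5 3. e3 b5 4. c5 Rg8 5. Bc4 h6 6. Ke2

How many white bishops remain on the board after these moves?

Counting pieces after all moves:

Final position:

  a b c d e f g h
  ─────────────────
8│♜ ♞ ♝ ♛ ♚ ♝ ♜ ·│8
7│· · ♟ ♟ ♟ ♟ ♟ ·│7
6│· · · · · ♞ · ♟│6
5│♟ ♟ ♙ · · · · ·│5
4│· · ♗ · · · · ·│4
3│· · · · ♙ ♙ · ·│3
2│♙ ♙ · ♙ ♔ · ♙ ♙│2
1│♖ ♘ ♗ ♕ · · ♘ ♖│1
  ─────────────────
  a b c d e f g h


2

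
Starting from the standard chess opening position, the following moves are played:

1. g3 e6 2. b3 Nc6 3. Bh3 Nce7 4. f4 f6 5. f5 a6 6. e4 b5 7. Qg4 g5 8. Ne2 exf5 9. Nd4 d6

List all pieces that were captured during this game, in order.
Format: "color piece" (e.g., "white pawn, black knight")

Tracking captures:
  exf5: captured white pawn

white pawn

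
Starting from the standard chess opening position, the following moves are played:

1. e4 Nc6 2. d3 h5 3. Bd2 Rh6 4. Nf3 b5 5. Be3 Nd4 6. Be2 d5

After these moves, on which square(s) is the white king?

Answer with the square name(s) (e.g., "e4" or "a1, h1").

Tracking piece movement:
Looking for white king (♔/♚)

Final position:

  a b c d e f g h
  ─────────────────
8│♜ · ♝ ♛ ♚ ♝ ♞ ·│8
7│♟ · ♟ · ♟ ♟ ♟ ·│7
6│· · · · · · · ♜│6
5│· ♟ · ♟ · · · ♟│5
4│· · · ♞ ♙ · · ·│4
3│· · · ♙ ♗ ♘ · ·│3
2│♙ ♙ ♙ · ♗ ♙ ♙ ♙│2
1│♖ ♘ · ♕ ♔ · · ♖│1
  ─────────────────
  a b c d e f g h


e1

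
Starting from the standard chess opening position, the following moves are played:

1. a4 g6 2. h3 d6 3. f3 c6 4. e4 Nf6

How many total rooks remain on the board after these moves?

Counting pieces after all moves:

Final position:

  a b c d e f g h
  ─────────────────
8│♜ ♞ ♝ ♛ ♚ ♝ · ♜│8
7│♟ ♟ · · ♟ ♟ · ♟│7
6│· · ♟ ♟ · ♞ ♟ ·│6
5│· · · · · · · ·│5
4│♙ · · · ♙ · · ·│4
3│· · · · · ♙ · ♙│3
2│· ♙ ♙ ♙ · · ♙ ·│2
1│♖ ♘ ♗ ♕ ♔ ♗ ♘ ♖│1
  ─────────────────
  a b c d e f g h


4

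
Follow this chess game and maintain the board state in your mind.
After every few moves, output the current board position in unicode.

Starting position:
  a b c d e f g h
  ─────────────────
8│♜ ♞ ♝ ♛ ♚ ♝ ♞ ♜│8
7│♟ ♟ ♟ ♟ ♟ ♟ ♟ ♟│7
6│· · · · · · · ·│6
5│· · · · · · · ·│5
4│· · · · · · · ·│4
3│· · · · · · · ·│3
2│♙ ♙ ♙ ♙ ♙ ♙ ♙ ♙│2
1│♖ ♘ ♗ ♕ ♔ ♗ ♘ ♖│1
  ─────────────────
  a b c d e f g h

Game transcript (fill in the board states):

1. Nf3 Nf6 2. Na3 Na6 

  a b c d e f g h
  ─────────────────
8│♜ · ♝ ♛ ♚ ♝ · ♜│8
7│♟ ♟ ♟ ♟ ♟ ♟ ♟ ♟│7
6│♞ · · · · ♞ · ·│6
5│· · · · · · · ·│5
4│· · · · · · · ·│4
3│♘ · · · · ♘ · ·│3
2│♙ ♙ ♙ ♙ ♙ ♙ ♙ ♙│2
1│♖ · ♗ ♕ ♔ ♗ · ♖│1
  ─────────────────
  a b c d e f g h

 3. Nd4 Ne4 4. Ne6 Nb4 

  a b c d e f g h
  ─────────────────
8│♜ · ♝ ♛ ♚ ♝ · ♜│8
7│♟ ♟ ♟ ♟ ♟ ♟ ♟ ♟│7
6│· · · · ♘ · · ·│6
5│· · · · · · · ·│5
4│· ♞ · · ♞ · · ·│4
3│♘ · · · · · · ·│3
2│♙ ♙ ♙ ♙ ♙ ♙ ♙ ♙│2
1│♖ · ♗ ♕ ♔ ♗ · ♖│1
  ─────────────────
  a b c d e f g h

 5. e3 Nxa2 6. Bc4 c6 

  a b c d e f g h
  ─────────────────
8│♜ · ♝ ♛ ♚ ♝ · ♜│8
7│♟ ♟ · ♟ ♟ ♟ ♟ ♟│7
6│· · ♟ · ♘ · · ·│6
5│· · · · · · · ·│5
4│· · ♗ · ♞ · · ·│4
3│♘ · · · ♙ · · ·│3
2│♞ ♙ ♙ ♙ · ♙ ♙ ♙│2
1│♖ · ♗ ♕ ♔ · · ♖│1
  ─────────────────
  a b c d e f g h

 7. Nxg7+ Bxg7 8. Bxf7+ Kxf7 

  a b c d e f g h
  ─────────────────
8│♜ · ♝ ♛ · · · ♜│8
7│♟ ♟ · ♟ ♟ ♚ ♝ ♟│7
6│· · ♟ · · · · ·│6
5│· · · · · · · ·│5
4│· · · · ♞ · · ·│4
3│♘ · · · ♙ · · ·│3
2│♞ ♙ ♙ ♙ · ♙ ♙ ♙│2
1│♖ · ♗ ♕ ♔ · · ♖│1
  ─────────────────
  a b c d e f g h

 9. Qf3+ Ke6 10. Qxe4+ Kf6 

  a b c d e f g h
  ─────────────────
8│♜ · ♝ ♛ · · · ♜│8
7│♟ ♟ · ♟ ♟ · ♝ ♟│7
6│· · ♟ · · ♚ · ·│6
5│· · · · · · · ·│5
4│· · · · ♕ · · ·│4
3│♘ · · · ♙ · · ·│3
2│♞ ♙ ♙ ♙ · ♙ ♙ ♙│2
1│♖ · ♗ · ♔ · · ♖│1
  ─────────────────
  a b c d e f g h



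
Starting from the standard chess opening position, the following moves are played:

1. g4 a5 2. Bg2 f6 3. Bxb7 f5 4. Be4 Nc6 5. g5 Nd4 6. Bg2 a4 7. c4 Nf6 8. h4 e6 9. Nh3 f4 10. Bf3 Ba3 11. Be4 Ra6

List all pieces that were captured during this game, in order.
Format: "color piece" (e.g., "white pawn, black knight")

Tracking captures:
  Bxb7: captured black pawn

black pawn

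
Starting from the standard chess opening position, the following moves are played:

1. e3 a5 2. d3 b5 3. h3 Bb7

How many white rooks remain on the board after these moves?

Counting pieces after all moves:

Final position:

  a b c d e f g h
  ─────────────────
8│♜ ♞ · ♛ ♚ ♝ ♞ ♜│8
7│· ♝ ♟ ♟ ♟ ♟ ♟ ♟│7
6│· · · · · · · ·│6
5│♟ ♟ · · · · · ·│5
4│· · · · · · · ·│4
3│· · · ♙ ♙ · · ♙│3
2│♙ ♙ ♙ · · ♙ ♙ ·│2
1│♖ ♘ ♗ ♕ ♔ ♗ ♘ ♖│1
  ─────────────────
  a b c d e f g h


2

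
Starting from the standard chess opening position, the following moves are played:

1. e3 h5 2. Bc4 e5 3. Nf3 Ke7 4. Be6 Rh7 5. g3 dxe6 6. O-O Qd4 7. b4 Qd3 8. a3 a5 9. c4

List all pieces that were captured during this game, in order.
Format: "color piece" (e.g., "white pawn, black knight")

Tracking captures:
  dxe6: captured white bishop

white bishop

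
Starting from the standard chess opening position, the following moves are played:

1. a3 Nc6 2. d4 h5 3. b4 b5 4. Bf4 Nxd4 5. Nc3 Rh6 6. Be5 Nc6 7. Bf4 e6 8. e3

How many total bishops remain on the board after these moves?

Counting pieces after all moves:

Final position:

  a b c d e f g h
  ─────────────────
8│♜ · ♝ ♛ ♚ ♝ ♞ ·│8
7│♟ · ♟ ♟ · ♟ ♟ ·│7
6│· · ♞ · ♟ · · ♜│6
5│· ♟ · · · · · ♟│5
4│· ♙ · · · ♗ · ·│4
3│♙ · ♘ · ♙ · · ·│3
2│· · ♙ · · ♙ ♙ ♙│2
1│♖ · · ♕ ♔ ♗ ♘ ♖│1
  ─────────────────
  a b c d e f g h


4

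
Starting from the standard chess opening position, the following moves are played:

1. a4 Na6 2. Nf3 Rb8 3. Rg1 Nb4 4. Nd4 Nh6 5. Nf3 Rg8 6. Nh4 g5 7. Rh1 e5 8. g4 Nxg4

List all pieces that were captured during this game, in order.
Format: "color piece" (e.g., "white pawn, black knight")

Tracking captures:
  Nxg4: captured white pawn

white pawn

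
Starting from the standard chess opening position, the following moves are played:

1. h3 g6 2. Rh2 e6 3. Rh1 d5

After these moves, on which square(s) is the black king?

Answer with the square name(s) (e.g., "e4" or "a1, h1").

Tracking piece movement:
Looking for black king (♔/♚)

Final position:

  a b c d e f g h
  ─────────────────
8│♜ ♞ ♝ ♛ ♚ ♝ ♞ ♜│8
7│♟ ♟ ♟ · · ♟ · ♟│7
6│· · · · ♟ · ♟ ·│6
5│· · · ♟ · · · ·│5
4│· · · · · · · ·│4
3│· · · · · · · ♙│3
2│♙ ♙ ♙ ♙ ♙ ♙ ♙ ·│2
1│♖ ♘ ♗ ♕ ♔ ♗ ♘ ♖│1
  ─────────────────
  a b c d e f g h


e8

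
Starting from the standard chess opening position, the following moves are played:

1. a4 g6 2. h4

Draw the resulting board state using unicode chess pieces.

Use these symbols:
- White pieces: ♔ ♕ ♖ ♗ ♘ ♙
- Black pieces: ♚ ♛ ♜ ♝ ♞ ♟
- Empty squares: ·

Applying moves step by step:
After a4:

♜ ♞ ♝ ♛ ♚ ♝ ♞ ♜
♟ ♟ ♟ ♟ ♟ ♟ ♟ ♟
· · · · · · · ·
· · · · · · · ·
♙ · · · · · · ·
· · · · · · · ·
· ♙ ♙ ♙ ♙ ♙ ♙ ♙
♖ ♘ ♗ ♕ ♔ ♗ ♘ ♖


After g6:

♜ ♞ ♝ ♛ ♚ ♝ ♞ ♜
♟ ♟ ♟ ♟ ♟ ♟ · ♟
· · · · · · ♟ ·
· · · · · · · ·
♙ · · · · · · ·
· · · · · · · ·
· ♙ ♙ ♙ ♙ ♙ ♙ ♙
♖ ♘ ♗ ♕ ♔ ♗ ♘ ♖


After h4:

♜ ♞ ♝ ♛ ♚ ♝ ♞ ♜
♟ ♟ ♟ ♟ ♟ ♟ · ♟
· · · · · · ♟ ·
· · · · · · · ·
♙ · · · · · · ♙
· · · · · · · ·
· ♙ ♙ ♙ ♙ ♙ ♙ ·
♖ ♘ ♗ ♕ ♔ ♗ ♘ ♖



  a b c d e f g h
  ─────────────────
8│♜ ♞ ♝ ♛ ♚ ♝ ♞ ♜│8
7│♟ ♟ ♟ ♟ ♟ ♟ · ♟│7
6│· · · · · · ♟ ·│6
5│· · · · · · · ·│5
4│♙ · · · · · · ♙│4
3│· · · · · · · ·│3
2│· ♙ ♙ ♙ ♙ ♙ ♙ ·│2
1│♖ ♘ ♗ ♕ ♔ ♗ ♘ ♖│1
  ─────────────────
  a b c d e f g h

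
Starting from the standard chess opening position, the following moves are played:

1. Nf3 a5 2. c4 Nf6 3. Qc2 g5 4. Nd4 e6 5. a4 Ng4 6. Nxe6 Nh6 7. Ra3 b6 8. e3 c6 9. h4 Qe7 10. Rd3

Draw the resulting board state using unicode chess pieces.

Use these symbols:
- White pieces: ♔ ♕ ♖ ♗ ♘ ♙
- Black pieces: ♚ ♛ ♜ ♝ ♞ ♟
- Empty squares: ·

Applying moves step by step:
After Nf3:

♜ ♞ ♝ ♛ ♚ ♝ ♞ ♜
♟ ♟ ♟ ♟ ♟ ♟ ♟ ♟
· · · · · · · ·
· · · · · · · ·
· · · · · · · ·
· · · · · ♘ · ·
♙ ♙ ♙ ♙ ♙ ♙ ♙ ♙
♖ ♘ ♗ ♕ ♔ ♗ · ♖


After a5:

♜ ♞ ♝ ♛ ♚ ♝ ♞ ♜
· ♟ ♟ ♟ ♟ ♟ ♟ ♟
· · · · · · · ·
♟ · · · · · · ·
· · · · · · · ·
· · · · · ♘ · ·
♙ ♙ ♙ ♙ ♙ ♙ ♙ ♙
♖ ♘ ♗ ♕ ♔ ♗ · ♖


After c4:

♜ ♞ ♝ ♛ ♚ ♝ ♞ ♜
· ♟ ♟ ♟ ♟ ♟ ♟ ♟
· · · · · · · ·
♟ · · · · · · ·
· · ♙ · · · · ·
· · · · · ♘ · ·
♙ ♙ · ♙ ♙ ♙ ♙ ♙
♖ ♘ ♗ ♕ ♔ ♗ · ♖


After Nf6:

♜ ♞ ♝ ♛ ♚ ♝ · ♜
· ♟ ♟ ♟ ♟ ♟ ♟ ♟
· · · · · ♞ · ·
♟ · · · · · · ·
· · ♙ · · · · ·
· · · · · ♘ · ·
♙ ♙ · ♙ ♙ ♙ ♙ ♙
♖ ♘ ♗ ♕ ♔ ♗ · ♖


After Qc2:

♜ ♞ ♝ ♛ ♚ ♝ · ♜
· ♟ ♟ ♟ ♟ ♟ ♟ ♟
· · · · · ♞ · ·
♟ · · · · · · ·
· · ♙ · · · · ·
· · · · · ♘ · ·
♙ ♙ ♕ ♙ ♙ ♙ ♙ ♙
♖ ♘ ♗ · ♔ ♗ · ♖


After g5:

♜ ♞ ♝ ♛ ♚ ♝ · ♜
· ♟ ♟ ♟ ♟ ♟ · ♟
· · · · · ♞ · ·
♟ · · · · · ♟ ·
· · ♙ · · · · ·
· · · · · ♘ · ·
♙ ♙ ♕ ♙ ♙ ♙ ♙ ♙
♖ ♘ ♗ · ♔ ♗ · ♖


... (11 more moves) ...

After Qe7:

♜ ♞ ♝ · ♚ ♝ · ♜
· · · ♟ ♛ ♟ · ♟
· ♟ ♟ · ♘ · · ♞
♟ · · · · · ♟ ·
♙ · ♙ · · · · ♙
♖ · · · ♙ · · ·
· ♙ ♕ ♙ · ♙ ♙ ·
· ♘ ♗ · ♔ ♗ · ♖


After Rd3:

♜ ♞ ♝ · ♚ ♝ · ♜
· · · ♟ ♛ ♟ · ♟
· ♟ ♟ · ♘ · · ♞
♟ · · · · · ♟ ·
♙ · ♙ · · · · ♙
· · · ♖ ♙ · · ·
· ♙ ♕ ♙ · ♙ ♙ ·
· ♘ ♗ · ♔ ♗ · ♖



  a b c d e f g h
  ─────────────────
8│♜ ♞ ♝ · ♚ ♝ · ♜│8
7│· · · ♟ ♛ ♟ · ♟│7
6│· ♟ ♟ · ♘ · · ♞│6
5│♟ · · · · · ♟ ·│5
4│♙ · ♙ · · · · ♙│4
3│· · · ♖ ♙ · · ·│3
2│· ♙ ♕ ♙ · ♙ ♙ ·│2
1│· ♘ ♗ · ♔ ♗ · ♖│1
  ─────────────────
  a b c d e f g h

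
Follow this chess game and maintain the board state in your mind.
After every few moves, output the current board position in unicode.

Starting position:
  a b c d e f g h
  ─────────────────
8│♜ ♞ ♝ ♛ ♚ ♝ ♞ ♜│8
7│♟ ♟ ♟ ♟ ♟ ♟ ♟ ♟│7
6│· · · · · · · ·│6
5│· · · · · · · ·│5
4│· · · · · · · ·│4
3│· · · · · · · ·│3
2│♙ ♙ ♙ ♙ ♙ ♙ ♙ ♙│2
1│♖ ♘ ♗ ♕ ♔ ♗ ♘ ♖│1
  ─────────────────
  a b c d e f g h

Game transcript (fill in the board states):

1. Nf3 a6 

  a b c d e f g h
  ─────────────────
8│♜ ♞ ♝ ♛ ♚ ♝ ♞ ♜│8
7│· ♟ ♟ ♟ ♟ ♟ ♟ ♟│7
6│♟ · · · · · · ·│6
5│· · · · · · · ·│5
4│· · · · · · · ·│4
3│· · · · · ♘ · ·│3
2│♙ ♙ ♙ ♙ ♙ ♙ ♙ ♙│2
1│♖ ♘ ♗ ♕ ♔ ♗ · ♖│1
  ─────────────────
  a b c d e f g h

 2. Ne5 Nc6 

  a b c d e f g h
  ─────────────────
8│♜ · ♝ ♛ ♚ ♝ ♞ ♜│8
7│· ♟ ♟ ♟ ♟ ♟ ♟ ♟│7
6│♟ · ♞ · · · · ·│6
5│· · · · ♘ · · ·│5
4│· · · · · · · ·│4
3│· · · · · · · ·│3
2│♙ ♙ ♙ ♙ ♙ ♙ ♙ ♙│2
1│♖ ♘ ♗ ♕ ♔ ♗ · ♖│1
  ─────────────────
  a b c d e f g h

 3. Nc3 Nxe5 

  a b c d e f g h
  ─────────────────
8│♜ · ♝ ♛ ♚ ♝ ♞ ♜│8
7│· ♟ ♟ ♟ ♟ ♟ ♟ ♟│7
6│♟ · · · · · · ·│6
5│· · · · ♞ · · ·│5
4│· · · · · · · ·│4
3│· · ♘ · · · · ·│3
2│♙ ♙ ♙ ♙ ♙ ♙ ♙ ♙│2
1│♖ · ♗ ♕ ♔ ♗ · ♖│1
  ─────────────────
  a b c d e f g h

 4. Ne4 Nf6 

  a b c d e f g h
  ─────────────────
8│♜ · ♝ ♛ ♚ ♝ · ♜│8
7│· ♟ ♟ ♟ ♟ ♟ ♟ ♟│7
6│♟ · · · · ♞ · ·│6
5│· · · · ♞ · · ·│5
4│· · · · ♘ · · ·│4
3│· · · · · · · ·│3
2│♙ ♙ ♙ ♙ ♙ ♙ ♙ ♙│2
1│♖ · ♗ ♕ ♔ ♗ · ♖│1
  ─────────────────
  a b c d e f g h

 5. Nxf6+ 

  a b c d e f g h
  ─────────────────
8│♜ · ♝ ♛ ♚ ♝ · ♜│8
7│· ♟ ♟ ♟ ♟ ♟ ♟ ♟│7
6│♟ · · · · ♘ · ·│6
5│· · · · ♞ · · ·│5
4│· · · · · · · ·│4
3│· · · · · · · ·│3
2│♙ ♙ ♙ ♙ ♙ ♙ ♙ ♙│2
1│♖ · ♗ ♕ ♔ ♗ · ♖│1
  ─────────────────
  a b c d e f g h


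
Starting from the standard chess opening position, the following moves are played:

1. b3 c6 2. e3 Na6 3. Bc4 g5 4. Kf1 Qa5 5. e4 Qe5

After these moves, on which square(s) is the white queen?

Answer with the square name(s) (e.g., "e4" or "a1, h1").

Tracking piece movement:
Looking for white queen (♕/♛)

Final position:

  a b c d e f g h
  ─────────────────
8│♜ · ♝ · ♚ ♝ ♞ ♜│8
7│♟ ♟ · ♟ ♟ ♟ · ♟│7
6│♞ · ♟ · · · · ·│6
5│· · · · ♛ · ♟ ·│5
4│· · ♗ · ♙ · · ·│4
3│· ♙ · · · · · ·│3
2│♙ · ♙ ♙ · ♙ ♙ ♙│2
1│♖ ♘ ♗ ♕ · ♔ ♘ ♖│1
  ─────────────────
  a b c d e f g h


d1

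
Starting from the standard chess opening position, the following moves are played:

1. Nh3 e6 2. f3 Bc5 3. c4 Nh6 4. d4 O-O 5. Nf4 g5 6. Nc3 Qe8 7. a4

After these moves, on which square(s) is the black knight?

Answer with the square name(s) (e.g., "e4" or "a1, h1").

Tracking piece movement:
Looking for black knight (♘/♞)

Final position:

  a b c d e f g h
  ─────────────────
8│♜ ♞ ♝ · ♛ ♜ ♚ ·│8
7│♟ ♟ ♟ ♟ · ♟ · ♟│7
6│· · · · ♟ · · ♞│6
5│· · ♝ · · · ♟ ·│5
4│♙ · ♙ ♙ · ♘ · ·│4
3│· · ♘ · · ♙ · ·│3
2│· ♙ · · ♙ · ♙ ♙│2
1│♖ · ♗ ♕ ♔ ♗ · ♖│1
  ─────────────────
  a b c d e f g h


b8, h6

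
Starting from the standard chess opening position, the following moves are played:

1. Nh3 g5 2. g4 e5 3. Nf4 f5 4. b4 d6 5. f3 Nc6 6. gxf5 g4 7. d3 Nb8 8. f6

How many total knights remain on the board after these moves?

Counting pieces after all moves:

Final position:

  a b c d e f g h
  ─────────────────
8│♜ ♞ ♝ ♛ ♚ ♝ ♞ ♜│8
7│♟ ♟ ♟ · · · · ♟│7
6│· · · ♟ · ♙ · ·│6
5│· · · · ♟ · · ·│5
4│· ♙ · · · ♘ ♟ ·│4
3│· · · ♙ · ♙ · ·│3
2│♙ · ♙ · ♙ · · ♙│2
1│♖ ♘ ♗ ♕ ♔ ♗ · ♖│1
  ─────────────────
  a b c d e f g h


4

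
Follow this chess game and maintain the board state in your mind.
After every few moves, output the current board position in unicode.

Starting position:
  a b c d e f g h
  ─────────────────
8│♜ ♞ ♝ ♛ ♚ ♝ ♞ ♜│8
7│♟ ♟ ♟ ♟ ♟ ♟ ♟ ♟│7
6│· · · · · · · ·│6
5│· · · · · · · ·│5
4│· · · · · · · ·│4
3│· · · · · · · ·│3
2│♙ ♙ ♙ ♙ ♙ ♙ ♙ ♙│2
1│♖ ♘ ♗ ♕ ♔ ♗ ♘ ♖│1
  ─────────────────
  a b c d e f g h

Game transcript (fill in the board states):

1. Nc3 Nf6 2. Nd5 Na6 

  a b c d e f g h
  ─────────────────
8│♜ · ♝ ♛ ♚ ♝ · ♜│8
7│♟ ♟ ♟ ♟ ♟ ♟ ♟ ♟│7
6│♞ · · · · ♞ · ·│6
5│· · · ♘ · · · ·│5
4│· · · · · · · ·│4
3│· · · · · · · ·│3
2│♙ ♙ ♙ ♙ ♙ ♙ ♙ ♙│2
1│♖ · ♗ ♕ ♔ ♗ ♘ ♖│1
  ─────────────────
  a b c d e f g h

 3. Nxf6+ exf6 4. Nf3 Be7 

  a b c d e f g h
  ─────────────────
8│♜ · ♝ ♛ ♚ · · ♜│8
7│♟ ♟ ♟ ♟ ♝ ♟ ♟ ♟│7
6│♞ · · · · ♟ · ·│6
5│· · · · · · · ·│5
4│· · · · · · · ·│4
3│· · · · · ♘ · ·│3
2│♙ ♙ ♙ ♙ ♙ ♙ ♙ ♙│2
1│♖ · ♗ ♕ ♔ ♗ · ♖│1
  ─────────────────
  a b c d e f g h

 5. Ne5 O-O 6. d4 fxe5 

  a b c d e f g h
  ─────────────────
8│♜ · ♝ ♛ · ♜ ♚ ·│8
7│♟ ♟ ♟ ♟ ♝ ♟ ♟ ♟│7
6│♞ · · · · · · ·│6
5│· · · · ♟ · · ·│5
4│· · · ♙ · · · ·│4
3│· · · · · · · ·│3
2│♙ ♙ ♙ · ♙ ♙ ♙ ♙│2
1│♖ · ♗ ♕ ♔ ♗ · ♖│1
  ─────────────────
  a b c d e f g h

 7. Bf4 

  a b c d e f g h
  ─────────────────
8│♜ · ♝ ♛ · ♜ ♚ ·│8
7│♟ ♟ ♟ ♟ ♝ ♟ ♟ ♟│7
6│♞ · · · · · · ·│6
5│· · · · ♟ · · ·│5
4│· · · ♙ · ♗ · ·│4
3│· · · · · · · ·│3
2│♙ ♙ ♙ · ♙ ♙ ♙ ♙│2
1│♖ · · ♕ ♔ ♗ · ♖│1
  ─────────────────
  a b c d e f g h


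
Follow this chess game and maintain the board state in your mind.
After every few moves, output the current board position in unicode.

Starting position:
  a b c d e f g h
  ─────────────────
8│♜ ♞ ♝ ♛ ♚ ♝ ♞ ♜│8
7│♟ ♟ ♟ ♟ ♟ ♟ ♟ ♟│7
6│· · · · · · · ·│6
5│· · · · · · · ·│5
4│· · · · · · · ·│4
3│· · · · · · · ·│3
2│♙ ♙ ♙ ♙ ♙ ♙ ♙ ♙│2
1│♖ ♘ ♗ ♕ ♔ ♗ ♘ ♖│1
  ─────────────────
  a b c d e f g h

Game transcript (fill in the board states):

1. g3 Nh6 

  a b c d e f g h
  ─────────────────
8│♜ ♞ ♝ ♛ ♚ ♝ · ♜│8
7│♟ ♟ ♟ ♟ ♟ ♟ ♟ ♟│7
6│· · · · · · · ♞│6
5│· · · · · · · ·│5
4│· · · · · · · ·│4
3│· · · · · · ♙ ·│3
2│♙ ♙ ♙ ♙ ♙ ♙ · ♙│2
1│♖ ♘ ♗ ♕ ♔ ♗ ♘ ♖│1
  ─────────────────
  a b c d e f g h

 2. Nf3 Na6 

  a b c d e f g h
  ─────────────────
8│♜ · ♝ ♛ ♚ ♝ · ♜│8
7│♟ ♟ ♟ ♟ ♟ ♟ ♟ ♟│7
6│♞ · · · · · · ♞│6
5│· · · · · · · ·│5
4│· · · · · · · ·│4
3│· · · · · ♘ ♙ ·│3
2│♙ ♙ ♙ ♙ ♙ ♙ · ♙│2
1│♖ ♘ ♗ ♕ ♔ ♗ · ♖│1
  ─────────────────
  a b c d e f g h

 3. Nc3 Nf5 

  a b c d e f g h
  ─────────────────
8│♜ · ♝ ♛ ♚ ♝ · ♜│8
7│♟ ♟ ♟ ♟ ♟ ♟ ♟ ♟│7
6│♞ · · · · · · ·│6
5│· · · · · ♞ · ·│5
4│· · · · · · · ·│4
3│· · ♘ · · ♘ ♙ ·│3
2│♙ ♙ ♙ ♙ ♙ ♙ · ♙│2
1│♖ · ♗ ♕ ♔ ♗ · ♖│1
  ─────────────────
  a b c d e f g h

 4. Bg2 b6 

  a b c d e f g h
  ─────────────────
8│♜ · ♝ ♛ ♚ ♝ · ♜│8
7│♟ · ♟ ♟ ♟ ♟ ♟ ♟│7
6│♞ ♟ · · · · · ·│6
5│· · · · · ♞ · ·│5
4│· · · · · · · ·│4
3│· · ♘ · · ♘ ♙ ·│3
2│♙ ♙ ♙ ♙ ♙ ♙ ♗ ♙│2
1│♖ · ♗ ♕ ♔ · · ♖│1
  ─────────────────
  a b c d e f g h



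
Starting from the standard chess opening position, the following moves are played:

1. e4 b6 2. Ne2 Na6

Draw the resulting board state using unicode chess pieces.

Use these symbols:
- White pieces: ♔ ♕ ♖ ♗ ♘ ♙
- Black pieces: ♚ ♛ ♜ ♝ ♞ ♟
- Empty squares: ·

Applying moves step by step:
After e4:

♜ ♞ ♝ ♛ ♚ ♝ ♞ ♜
♟ ♟ ♟ ♟ ♟ ♟ ♟ ♟
· · · · · · · ·
· · · · · · · ·
· · · · ♙ · · ·
· · · · · · · ·
♙ ♙ ♙ ♙ · ♙ ♙ ♙
♖ ♘ ♗ ♕ ♔ ♗ ♘ ♖


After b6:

♜ ♞ ♝ ♛ ♚ ♝ ♞ ♜
♟ · ♟ ♟ ♟ ♟ ♟ ♟
· ♟ · · · · · ·
· · · · · · · ·
· · · · ♙ · · ·
· · · · · · · ·
♙ ♙ ♙ ♙ · ♙ ♙ ♙
♖ ♘ ♗ ♕ ♔ ♗ ♘ ♖


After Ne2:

♜ ♞ ♝ ♛ ♚ ♝ ♞ ♜
♟ · ♟ ♟ ♟ ♟ ♟ ♟
· ♟ · · · · · ·
· · · · · · · ·
· · · · ♙ · · ·
· · · · · · · ·
♙ ♙ ♙ ♙ ♘ ♙ ♙ ♙
♖ ♘ ♗ ♕ ♔ ♗ · ♖


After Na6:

♜ · ♝ ♛ ♚ ♝ ♞ ♜
♟ · ♟ ♟ ♟ ♟ ♟ ♟
♞ ♟ · · · · · ·
· · · · · · · ·
· · · · ♙ · · ·
· · · · · · · ·
♙ ♙ ♙ ♙ ♘ ♙ ♙ ♙
♖ ♘ ♗ ♕ ♔ ♗ · ♖



  a b c d e f g h
  ─────────────────
8│♜ · ♝ ♛ ♚ ♝ ♞ ♜│8
7│♟ · ♟ ♟ ♟ ♟ ♟ ♟│7
6│♞ ♟ · · · · · ·│6
5│· · · · · · · ·│5
4│· · · · ♙ · · ·│4
3│· · · · · · · ·│3
2│♙ ♙ ♙ ♙ ♘ ♙ ♙ ♙│2
1│♖ ♘ ♗ ♕ ♔ ♗ · ♖│1
  ─────────────────
  a b c d e f g h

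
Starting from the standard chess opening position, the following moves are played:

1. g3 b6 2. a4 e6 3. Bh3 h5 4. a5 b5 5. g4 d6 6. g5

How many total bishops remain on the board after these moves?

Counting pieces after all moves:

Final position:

  a b c d e f g h
  ─────────────────
8│♜ ♞ ♝ ♛ ♚ ♝ ♞ ♜│8
7│♟ · ♟ · · ♟ ♟ ·│7
6│· · · ♟ ♟ · · ·│6
5│♙ ♟ · · · · ♙ ♟│5
4│· · · · · · · ·│4
3│· · · · · · · ♗│3
2│· ♙ ♙ ♙ ♙ ♙ · ♙│2
1│♖ ♘ ♗ ♕ ♔ · ♘ ♖│1
  ─────────────────
  a b c d e f g h


4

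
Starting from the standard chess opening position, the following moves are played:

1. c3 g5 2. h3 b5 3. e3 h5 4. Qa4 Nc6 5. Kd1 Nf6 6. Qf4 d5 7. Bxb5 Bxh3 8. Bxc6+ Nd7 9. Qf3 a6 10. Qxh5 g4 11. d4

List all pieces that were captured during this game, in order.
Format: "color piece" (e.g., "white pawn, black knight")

Tracking captures:
  Bxb5: captured black pawn
  Bxh3: captured white pawn
  Bxc6+: captured black knight
  Qxh5: captured black pawn

black pawn, white pawn, black knight, black pawn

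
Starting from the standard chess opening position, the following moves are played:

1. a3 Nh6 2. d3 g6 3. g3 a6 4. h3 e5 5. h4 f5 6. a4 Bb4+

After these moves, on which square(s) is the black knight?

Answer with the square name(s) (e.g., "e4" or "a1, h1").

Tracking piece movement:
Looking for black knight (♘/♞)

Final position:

  a b c d e f g h
  ─────────────────
8│♜ ♞ ♝ ♛ ♚ · · ♜│8
7│· ♟ ♟ ♟ · · · ♟│7
6│♟ · · · · · ♟ ♞│6
5│· · · · ♟ ♟ · ·│5
4│♙ ♝ · · · · · ♙│4
3│· · · ♙ · · ♙ ·│3
2│· ♙ ♙ · ♙ ♙ · ·│2
1│♖ ♘ ♗ ♕ ♔ ♗ ♘ ♖│1
  ─────────────────
  a b c d e f g h


b8, h6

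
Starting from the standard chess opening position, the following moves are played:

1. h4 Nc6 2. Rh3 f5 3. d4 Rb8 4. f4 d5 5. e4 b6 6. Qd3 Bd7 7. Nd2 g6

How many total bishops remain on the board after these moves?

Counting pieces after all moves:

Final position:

  a b c d e f g h
  ─────────────────
8│· ♜ · ♛ ♚ ♝ ♞ ♜│8
7│♟ · ♟ ♝ ♟ · · ♟│7
6│· ♟ ♞ · · · ♟ ·│6
5│· · · ♟ · ♟ · ·│5
4│· · · ♙ ♙ ♙ · ♙│4
3│· · · ♕ · · · ♖│3
2│♙ ♙ ♙ ♘ · · ♙ ·│2
1│♖ · ♗ · ♔ ♗ ♘ ·│1
  ─────────────────
  a b c d e f g h


4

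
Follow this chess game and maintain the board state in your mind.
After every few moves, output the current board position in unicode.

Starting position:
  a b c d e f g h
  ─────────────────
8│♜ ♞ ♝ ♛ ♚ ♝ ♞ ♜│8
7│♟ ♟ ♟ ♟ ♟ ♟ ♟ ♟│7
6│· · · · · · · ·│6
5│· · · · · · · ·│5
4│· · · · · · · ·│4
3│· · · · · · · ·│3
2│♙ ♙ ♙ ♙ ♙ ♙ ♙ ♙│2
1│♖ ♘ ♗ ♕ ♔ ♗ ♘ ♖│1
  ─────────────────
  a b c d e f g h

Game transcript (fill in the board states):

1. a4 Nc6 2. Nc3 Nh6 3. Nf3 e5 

  a b c d e f g h
  ─────────────────
8│♜ · ♝ ♛ ♚ ♝ · ♜│8
7│♟ ♟ ♟ ♟ · ♟ ♟ ♟│7
6│· · ♞ · · · · ♞│6
5│· · · · ♟ · · ·│5
4│♙ · · · · · · ·│4
3│· · ♘ · · ♘ · ·│3
2│· ♙ ♙ ♙ ♙ ♙ ♙ ♙│2
1│♖ · ♗ ♕ ♔ ♗ · ♖│1
  ─────────────────
  a b c d e f g h

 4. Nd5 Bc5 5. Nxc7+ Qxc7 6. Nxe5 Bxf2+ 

  a b c d e f g h
  ─────────────────
8│♜ · ♝ · ♚ · · ♜│8
7│♟ ♟ ♛ ♟ · ♟ ♟ ♟│7
6│· · ♞ · · · · ♞│6
5│· · · · ♘ · · ·│5
4│♙ · · · · · · ·│4
3│· · · · · · · ·│3
2│· ♙ ♙ ♙ ♙ ♝ ♙ ♙│2
1│♖ · ♗ ♕ ♔ ♗ · ♖│1
  ─────────────────
  a b c d e f g h

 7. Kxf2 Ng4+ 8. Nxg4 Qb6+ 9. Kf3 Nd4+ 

  a b c d e f g h
  ─────────────────
8│♜ · ♝ · ♚ · · ♜│8
7│♟ ♟ · ♟ · ♟ ♟ ♟│7
6│· ♛ · · · · · ·│6
5│· · · · · · · ·│5
4│♙ · · ♞ · · ♘ ·│4
3│· · · · · ♔ · ·│3
2│· ♙ ♙ ♙ ♙ · ♙ ♙│2
1│♖ · ♗ ♕ · ♗ · ♖│1
  ─────────────────
  a b c d e f g h

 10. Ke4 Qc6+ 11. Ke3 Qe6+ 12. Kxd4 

  a b c d e f g h
  ─────────────────
8│♜ · ♝ · ♚ · · ♜│8
7│♟ ♟ · ♟ · ♟ ♟ ♟│7
6│· · · · ♛ · · ·│6
5│· · · · · · · ·│5
4│♙ · · ♔ · · ♘ ·│4
3│· · · · · · · ·│3
2│· ♙ ♙ ♙ ♙ · ♙ ♙│2
1│♖ · ♗ ♕ · ♗ · ♖│1
  ─────────────────
  a b c d e f g h


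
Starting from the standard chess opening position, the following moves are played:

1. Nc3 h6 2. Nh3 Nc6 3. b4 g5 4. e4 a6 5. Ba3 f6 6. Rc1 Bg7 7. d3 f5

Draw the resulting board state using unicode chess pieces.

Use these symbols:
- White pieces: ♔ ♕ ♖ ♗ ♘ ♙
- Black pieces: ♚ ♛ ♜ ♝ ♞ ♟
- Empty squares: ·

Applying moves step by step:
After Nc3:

♜ ♞ ♝ ♛ ♚ ♝ ♞ ♜
♟ ♟ ♟ ♟ ♟ ♟ ♟ ♟
· · · · · · · ·
· · · · · · · ·
· · · · · · · ·
· · ♘ · · · · ·
♙ ♙ ♙ ♙ ♙ ♙ ♙ ♙
♖ · ♗ ♕ ♔ ♗ ♘ ♖


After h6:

♜ ♞ ♝ ♛ ♚ ♝ ♞ ♜
♟ ♟ ♟ ♟ ♟ ♟ ♟ ·
· · · · · · · ♟
· · · · · · · ·
· · · · · · · ·
· · ♘ · · · · ·
♙ ♙ ♙ ♙ ♙ ♙ ♙ ♙
♖ · ♗ ♕ ♔ ♗ ♘ ♖


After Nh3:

♜ ♞ ♝ ♛ ♚ ♝ ♞ ♜
♟ ♟ ♟ ♟ ♟ ♟ ♟ ·
· · · · · · · ♟
· · · · · · · ·
· · · · · · · ·
· · ♘ · · · · ♘
♙ ♙ ♙ ♙ ♙ ♙ ♙ ♙
♖ · ♗ ♕ ♔ ♗ · ♖


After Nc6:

♜ · ♝ ♛ ♚ ♝ ♞ ♜
♟ ♟ ♟ ♟ ♟ ♟ ♟ ·
· · ♞ · · · · ♟
· · · · · · · ·
· · · · · · · ·
· · ♘ · · · · ♘
♙ ♙ ♙ ♙ ♙ ♙ ♙ ♙
♖ · ♗ ♕ ♔ ♗ · ♖


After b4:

♜ · ♝ ♛ ♚ ♝ ♞ ♜
♟ ♟ ♟ ♟ ♟ ♟ ♟ ·
· · ♞ · · · · ♟
· · · · · · · ·
· ♙ · · · · · ·
· · ♘ · · · · ♘
♙ · ♙ ♙ ♙ ♙ ♙ ♙
♖ · ♗ ♕ ♔ ♗ · ♖


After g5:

♜ · ♝ ♛ ♚ ♝ ♞ ♜
♟ ♟ ♟ ♟ ♟ ♟ · ·
· · ♞ · · · · ♟
· · · · · · ♟ ·
· ♙ · · · · · ·
· · ♘ · · · · ♘
♙ · ♙ ♙ ♙ ♙ ♙ ♙
♖ · ♗ ♕ ♔ ♗ · ♖


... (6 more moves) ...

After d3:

♜ · ♝ ♛ ♚ · ♞ ♜
· ♟ ♟ ♟ ♟ · ♝ ·
♟ · ♞ · · ♟ · ♟
· · · · · · ♟ ·
· ♙ · · ♙ · · ·
♗ · ♘ ♙ · · · ♘
♙ · ♙ · · ♙ ♙ ♙
· · ♖ ♕ ♔ ♗ · ♖


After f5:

♜ · ♝ ♛ ♚ · ♞ ♜
· ♟ ♟ ♟ ♟ · ♝ ·
♟ · ♞ · · · · ♟
· · · · · ♟ ♟ ·
· ♙ · · ♙ · · ·
♗ · ♘ ♙ · · · ♘
♙ · ♙ · · ♙ ♙ ♙
· · ♖ ♕ ♔ ♗ · ♖



  a b c d e f g h
  ─────────────────
8│♜ · ♝ ♛ ♚ · ♞ ♜│8
7│· ♟ ♟ ♟ ♟ · ♝ ·│7
6│♟ · ♞ · · · · ♟│6
5│· · · · · ♟ ♟ ·│5
4│· ♙ · · ♙ · · ·│4
3│♗ · ♘ ♙ · · · ♘│3
2│♙ · ♙ · · ♙ ♙ ♙│2
1│· · ♖ ♕ ♔ ♗ · ♖│1
  ─────────────────
  a b c d e f g h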